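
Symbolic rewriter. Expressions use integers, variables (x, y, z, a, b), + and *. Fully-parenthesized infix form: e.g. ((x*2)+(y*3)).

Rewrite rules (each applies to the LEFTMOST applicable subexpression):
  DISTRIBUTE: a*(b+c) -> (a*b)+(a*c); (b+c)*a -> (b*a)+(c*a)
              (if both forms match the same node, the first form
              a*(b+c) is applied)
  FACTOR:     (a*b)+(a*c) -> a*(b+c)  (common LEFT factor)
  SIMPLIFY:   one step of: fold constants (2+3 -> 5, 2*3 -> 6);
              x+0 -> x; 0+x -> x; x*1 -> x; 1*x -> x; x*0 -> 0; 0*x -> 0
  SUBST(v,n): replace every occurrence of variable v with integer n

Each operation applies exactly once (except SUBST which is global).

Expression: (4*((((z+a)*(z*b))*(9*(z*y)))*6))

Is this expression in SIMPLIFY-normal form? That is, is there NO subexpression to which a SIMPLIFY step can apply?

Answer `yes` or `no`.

Answer: yes

Derivation:
Expression: (4*((((z+a)*(z*b))*(9*(z*y)))*6))
Scanning for simplifiable subexpressions (pre-order)...
  at root: (4*((((z+a)*(z*b))*(9*(z*y)))*6)) (not simplifiable)
  at R: ((((z+a)*(z*b))*(9*(z*y)))*6) (not simplifiable)
  at RL: (((z+a)*(z*b))*(9*(z*y))) (not simplifiable)
  at RLL: ((z+a)*(z*b)) (not simplifiable)
  at RLLL: (z+a) (not simplifiable)
  at RLLR: (z*b) (not simplifiable)
  at RLR: (9*(z*y)) (not simplifiable)
  at RLRR: (z*y) (not simplifiable)
Result: no simplifiable subexpression found -> normal form.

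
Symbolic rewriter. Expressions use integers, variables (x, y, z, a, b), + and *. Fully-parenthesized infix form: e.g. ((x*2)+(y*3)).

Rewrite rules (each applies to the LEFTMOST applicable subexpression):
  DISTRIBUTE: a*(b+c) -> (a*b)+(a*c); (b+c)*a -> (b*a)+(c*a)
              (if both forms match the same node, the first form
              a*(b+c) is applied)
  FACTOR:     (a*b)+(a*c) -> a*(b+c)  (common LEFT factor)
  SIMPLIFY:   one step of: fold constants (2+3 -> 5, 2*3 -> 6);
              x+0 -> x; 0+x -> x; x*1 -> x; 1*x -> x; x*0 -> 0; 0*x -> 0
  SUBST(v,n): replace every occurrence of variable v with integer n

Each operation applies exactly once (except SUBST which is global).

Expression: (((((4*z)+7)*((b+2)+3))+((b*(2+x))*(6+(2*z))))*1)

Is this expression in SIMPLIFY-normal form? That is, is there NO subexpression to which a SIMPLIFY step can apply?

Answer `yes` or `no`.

Answer: no

Derivation:
Expression: (((((4*z)+7)*((b+2)+3))+((b*(2+x))*(6+(2*z))))*1)
Scanning for simplifiable subexpressions (pre-order)...
  at root: (((((4*z)+7)*((b+2)+3))+((b*(2+x))*(6+(2*z))))*1) (SIMPLIFIABLE)
  at L: ((((4*z)+7)*((b+2)+3))+((b*(2+x))*(6+(2*z)))) (not simplifiable)
  at LL: (((4*z)+7)*((b+2)+3)) (not simplifiable)
  at LLL: ((4*z)+7) (not simplifiable)
  at LLLL: (4*z) (not simplifiable)
  at LLR: ((b+2)+3) (not simplifiable)
  at LLRL: (b+2) (not simplifiable)
  at LR: ((b*(2+x))*(6+(2*z))) (not simplifiable)
  at LRL: (b*(2+x)) (not simplifiable)
  at LRLR: (2+x) (not simplifiable)
  at LRR: (6+(2*z)) (not simplifiable)
  at LRRR: (2*z) (not simplifiable)
Found simplifiable subexpr at path root: (((((4*z)+7)*((b+2)+3))+((b*(2+x))*(6+(2*z))))*1)
One SIMPLIFY step would give: ((((4*z)+7)*((b+2)+3))+((b*(2+x))*(6+(2*z))))
-> NOT in normal form.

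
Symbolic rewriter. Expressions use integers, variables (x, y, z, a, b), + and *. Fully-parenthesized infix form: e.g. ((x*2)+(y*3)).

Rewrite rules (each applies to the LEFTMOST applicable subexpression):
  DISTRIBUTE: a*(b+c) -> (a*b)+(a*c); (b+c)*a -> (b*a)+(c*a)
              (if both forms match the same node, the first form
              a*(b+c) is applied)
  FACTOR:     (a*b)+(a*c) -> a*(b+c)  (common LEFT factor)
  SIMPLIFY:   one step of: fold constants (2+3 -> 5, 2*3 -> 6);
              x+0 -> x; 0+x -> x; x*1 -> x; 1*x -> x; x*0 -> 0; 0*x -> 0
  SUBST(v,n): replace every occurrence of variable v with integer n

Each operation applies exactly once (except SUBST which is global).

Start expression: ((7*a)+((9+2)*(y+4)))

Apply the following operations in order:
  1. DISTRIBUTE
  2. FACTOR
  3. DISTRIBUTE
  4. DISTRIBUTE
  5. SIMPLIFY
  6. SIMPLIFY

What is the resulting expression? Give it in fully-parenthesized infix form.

Answer: ((7*a)+(((9*y)+(2*y))+44))

Derivation:
Start: ((7*a)+((9+2)*(y+4)))
Apply DISTRIBUTE at R (target: ((9+2)*(y+4))): ((7*a)+((9+2)*(y+4))) -> ((7*a)+(((9+2)*y)+((9+2)*4)))
Apply FACTOR at R (target: (((9+2)*y)+((9+2)*4))): ((7*a)+(((9+2)*y)+((9+2)*4))) -> ((7*a)+((9+2)*(y+4)))
Apply DISTRIBUTE at R (target: ((9+2)*(y+4))): ((7*a)+((9+2)*(y+4))) -> ((7*a)+(((9+2)*y)+((9+2)*4)))
Apply DISTRIBUTE at RL (target: ((9+2)*y)): ((7*a)+(((9+2)*y)+((9+2)*4))) -> ((7*a)+(((9*y)+(2*y))+((9+2)*4)))
Apply SIMPLIFY at RRL (target: (9+2)): ((7*a)+(((9*y)+(2*y))+((9+2)*4))) -> ((7*a)+(((9*y)+(2*y))+(11*4)))
Apply SIMPLIFY at RR (target: (11*4)): ((7*a)+(((9*y)+(2*y))+(11*4))) -> ((7*a)+(((9*y)+(2*y))+44))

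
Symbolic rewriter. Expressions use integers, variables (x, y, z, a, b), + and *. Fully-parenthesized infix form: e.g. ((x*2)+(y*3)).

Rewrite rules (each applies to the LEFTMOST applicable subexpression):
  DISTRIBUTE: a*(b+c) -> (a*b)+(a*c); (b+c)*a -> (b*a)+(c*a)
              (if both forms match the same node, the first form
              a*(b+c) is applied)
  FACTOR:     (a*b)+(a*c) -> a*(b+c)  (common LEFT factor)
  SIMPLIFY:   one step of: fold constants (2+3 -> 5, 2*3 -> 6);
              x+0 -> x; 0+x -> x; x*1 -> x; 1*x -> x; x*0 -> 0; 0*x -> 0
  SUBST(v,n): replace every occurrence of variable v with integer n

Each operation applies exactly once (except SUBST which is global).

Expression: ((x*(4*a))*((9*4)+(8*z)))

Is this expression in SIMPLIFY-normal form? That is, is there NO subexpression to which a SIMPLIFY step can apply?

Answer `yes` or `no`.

Answer: no

Derivation:
Expression: ((x*(4*a))*((9*4)+(8*z)))
Scanning for simplifiable subexpressions (pre-order)...
  at root: ((x*(4*a))*((9*4)+(8*z))) (not simplifiable)
  at L: (x*(4*a)) (not simplifiable)
  at LR: (4*a) (not simplifiable)
  at R: ((9*4)+(8*z)) (not simplifiable)
  at RL: (9*4) (SIMPLIFIABLE)
  at RR: (8*z) (not simplifiable)
Found simplifiable subexpr at path RL: (9*4)
One SIMPLIFY step would give: ((x*(4*a))*(36+(8*z)))
-> NOT in normal form.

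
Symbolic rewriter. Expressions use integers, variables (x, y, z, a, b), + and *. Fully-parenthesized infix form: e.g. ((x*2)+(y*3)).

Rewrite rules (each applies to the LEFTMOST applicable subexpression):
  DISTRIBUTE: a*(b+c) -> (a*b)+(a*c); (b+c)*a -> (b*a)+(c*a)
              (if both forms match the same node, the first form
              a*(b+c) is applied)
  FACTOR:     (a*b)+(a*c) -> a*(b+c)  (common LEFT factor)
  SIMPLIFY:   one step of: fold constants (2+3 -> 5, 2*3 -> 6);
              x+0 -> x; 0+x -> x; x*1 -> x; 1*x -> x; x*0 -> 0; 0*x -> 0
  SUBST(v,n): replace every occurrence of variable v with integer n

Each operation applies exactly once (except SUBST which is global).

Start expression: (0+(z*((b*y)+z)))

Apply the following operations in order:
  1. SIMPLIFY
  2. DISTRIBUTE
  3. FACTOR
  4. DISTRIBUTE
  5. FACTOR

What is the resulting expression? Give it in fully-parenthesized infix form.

Answer: (z*((b*y)+z))

Derivation:
Start: (0+(z*((b*y)+z)))
Apply SIMPLIFY at root (target: (0+(z*((b*y)+z)))): (0+(z*((b*y)+z))) -> (z*((b*y)+z))
Apply DISTRIBUTE at root (target: (z*((b*y)+z))): (z*((b*y)+z)) -> ((z*(b*y))+(z*z))
Apply FACTOR at root (target: ((z*(b*y))+(z*z))): ((z*(b*y))+(z*z)) -> (z*((b*y)+z))
Apply DISTRIBUTE at root (target: (z*((b*y)+z))): (z*((b*y)+z)) -> ((z*(b*y))+(z*z))
Apply FACTOR at root (target: ((z*(b*y))+(z*z))): ((z*(b*y))+(z*z)) -> (z*((b*y)+z))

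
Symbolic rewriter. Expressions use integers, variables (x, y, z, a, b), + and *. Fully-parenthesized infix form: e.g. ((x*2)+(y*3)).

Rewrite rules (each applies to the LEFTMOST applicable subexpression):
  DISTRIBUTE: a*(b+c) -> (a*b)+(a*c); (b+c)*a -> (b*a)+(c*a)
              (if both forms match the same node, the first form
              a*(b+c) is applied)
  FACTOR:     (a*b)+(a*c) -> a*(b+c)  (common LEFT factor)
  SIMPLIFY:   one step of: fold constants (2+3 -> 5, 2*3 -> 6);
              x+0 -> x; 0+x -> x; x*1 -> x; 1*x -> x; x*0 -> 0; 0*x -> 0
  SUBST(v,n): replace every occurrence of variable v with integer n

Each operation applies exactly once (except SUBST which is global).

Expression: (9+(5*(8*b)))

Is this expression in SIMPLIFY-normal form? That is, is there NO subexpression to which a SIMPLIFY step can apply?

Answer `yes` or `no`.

Expression: (9+(5*(8*b)))
Scanning for simplifiable subexpressions (pre-order)...
  at root: (9+(5*(8*b))) (not simplifiable)
  at R: (5*(8*b)) (not simplifiable)
  at RR: (8*b) (not simplifiable)
Result: no simplifiable subexpression found -> normal form.

Answer: yes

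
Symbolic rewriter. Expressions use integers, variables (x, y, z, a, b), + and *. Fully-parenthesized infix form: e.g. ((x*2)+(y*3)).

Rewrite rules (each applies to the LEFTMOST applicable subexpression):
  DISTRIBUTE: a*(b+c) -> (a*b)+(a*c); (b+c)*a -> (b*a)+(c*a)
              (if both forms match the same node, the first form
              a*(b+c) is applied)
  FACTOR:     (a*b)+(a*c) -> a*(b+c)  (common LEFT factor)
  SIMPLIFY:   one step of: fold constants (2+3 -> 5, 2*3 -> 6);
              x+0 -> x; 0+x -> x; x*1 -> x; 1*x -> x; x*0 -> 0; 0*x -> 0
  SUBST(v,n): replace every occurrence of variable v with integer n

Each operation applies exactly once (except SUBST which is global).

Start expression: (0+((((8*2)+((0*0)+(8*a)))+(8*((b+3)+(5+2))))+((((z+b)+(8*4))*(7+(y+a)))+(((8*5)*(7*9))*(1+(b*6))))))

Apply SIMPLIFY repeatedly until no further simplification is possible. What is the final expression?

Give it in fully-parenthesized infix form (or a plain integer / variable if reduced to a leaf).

Start: (0+((((8*2)+((0*0)+(8*a)))+(8*((b+3)+(5+2))))+((((z+b)+(8*4))*(7+(y+a)))+(((8*5)*(7*9))*(1+(b*6))))))
Step 1: at root: (0+((((8*2)+((0*0)+(8*a)))+(8*((b+3)+(5+2))))+((((z+b)+(8*4))*(7+(y+a)))+(((8*5)*(7*9))*(1+(b*6)))))) -> ((((8*2)+((0*0)+(8*a)))+(8*((b+3)+(5+2))))+((((z+b)+(8*4))*(7+(y+a)))+(((8*5)*(7*9))*(1+(b*6))))); overall: (0+((((8*2)+((0*0)+(8*a)))+(8*((b+3)+(5+2))))+((((z+b)+(8*4))*(7+(y+a)))+(((8*5)*(7*9))*(1+(b*6)))))) -> ((((8*2)+((0*0)+(8*a)))+(8*((b+3)+(5+2))))+((((z+b)+(8*4))*(7+(y+a)))+(((8*5)*(7*9))*(1+(b*6)))))
Step 2: at LLL: (8*2) -> 16; overall: ((((8*2)+((0*0)+(8*a)))+(8*((b+3)+(5+2))))+((((z+b)+(8*4))*(7+(y+a)))+(((8*5)*(7*9))*(1+(b*6))))) -> (((16+((0*0)+(8*a)))+(8*((b+3)+(5+2))))+((((z+b)+(8*4))*(7+(y+a)))+(((8*5)*(7*9))*(1+(b*6)))))
Step 3: at LLRL: (0*0) -> 0; overall: (((16+((0*0)+(8*a)))+(8*((b+3)+(5+2))))+((((z+b)+(8*4))*(7+(y+a)))+(((8*5)*(7*9))*(1+(b*6))))) -> (((16+(0+(8*a)))+(8*((b+3)+(5+2))))+((((z+b)+(8*4))*(7+(y+a)))+(((8*5)*(7*9))*(1+(b*6)))))
Step 4: at LLR: (0+(8*a)) -> (8*a); overall: (((16+(0+(8*a)))+(8*((b+3)+(5+2))))+((((z+b)+(8*4))*(7+(y+a)))+(((8*5)*(7*9))*(1+(b*6))))) -> (((16+(8*a))+(8*((b+3)+(5+2))))+((((z+b)+(8*4))*(7+(y+a)))+(((8*5)*(7*9))*(1+(b*6)))))
Step 5: at LRRR: (5+2) -> 7; overall: (((16+(8*a))+(8*((b+3)+(5+2))))+((((z+b)+(8*4))*(7+(y+a)))+(((8*5)*(7*9))*(1+(b*6))))) -> (((16+(8*a))+(8*((b+3)+7)))+((((z+b)+(8*4))*(7+(y+a)))+(((8*5)*(7*9))*(1+(b*6)))))
Step 6: at RLLR: (8*4) -> 32; overall: (((16+(8*a))+(8*((b+3)+7)))+((((z+b)+(8*4))*(7+(y+a)))+(((8*5)*(7*9))*(1+(b*6))))) -> (((16+(8*a))+(8*((b+3)+7)))+((((z+b)+32)*(7+(y+a)))+(((8*5)*(7*9))*(1+(b*6)))))
Step 7: at RRLL: (8*5) -> 40; overall: (((16+(8*a))+(8*((b+3)+7)))+((((z+b)+32)*(7+(y+a)))+(((8*5)*(7*9))*(1+(b*6))))) -> (((16+(8*a))+(8*((b+3)+7)))+((((z+b)+32)*(7+(y+a)))+((40*(7*9))*(1+(b*6)))))
Step 8: at RRLR: (7*9) -> 63; overall: (((16+(8*a))+(8*((b+3)+7)))+((((z+b)+32)*(7+(y+a)))+((40*(7*9))*(1+(b*6))))) -> (((16+(8*a))+(8*((b+3)+7)))+((((z+b)+32)*(7+(y+a)))+((40*63)*(1+(b*6)))))
Step 9: at RRL: (40*63) -> 2520; overall: (((16+(8*a))+(8*((b+3)+7)))+((((z+b)+32)*(7+(y+a)))+((40*63)*(1+(b*6))))) -> (((16+(8*a))+(8*((b+3)+7)))+((((z+b)+32)*(7+(y+a)))+(2520*(1+(b*6)))))
Fixed point: (((16+(8*a))+(8*((b+3)+7)))+((((z+b)+32)*(7+(y+a)))+(2520*(1+(b*6)))))

Answer: (((16+(8*a))+(8*((b+3)+7)))+((((z+b)+32)*(7+(y+a)))+(2520*(1+(b*6)))))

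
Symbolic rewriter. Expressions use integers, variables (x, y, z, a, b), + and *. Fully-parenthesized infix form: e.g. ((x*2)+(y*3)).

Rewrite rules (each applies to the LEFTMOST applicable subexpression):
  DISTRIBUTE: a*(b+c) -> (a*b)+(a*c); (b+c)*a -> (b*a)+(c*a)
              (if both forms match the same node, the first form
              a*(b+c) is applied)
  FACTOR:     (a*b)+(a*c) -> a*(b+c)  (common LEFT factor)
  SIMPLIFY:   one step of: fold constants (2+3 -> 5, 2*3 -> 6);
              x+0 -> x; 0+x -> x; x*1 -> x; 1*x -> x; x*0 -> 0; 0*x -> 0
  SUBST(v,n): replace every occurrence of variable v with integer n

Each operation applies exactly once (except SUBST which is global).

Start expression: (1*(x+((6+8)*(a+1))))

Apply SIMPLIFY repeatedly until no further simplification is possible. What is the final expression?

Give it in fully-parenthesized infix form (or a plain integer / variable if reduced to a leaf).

Start: (1*(x+((6+8)*(a+1))))
Step 1: at root: (1*(x+((6+8)*(a+1)))) -> (x+((6+8)*(a+1))); overall: (1*(x+((6+8)*(a+1)))) -> (x+((6+8)*(a+1)))
Step 2: at RL: (6+8) -> 14; overall: (x+((6+8)*(a+1))) -> (x+(14*(a+1)))
Fixed point: (x+(14*(a+1)))

Answer: (x+(14*(a+1)))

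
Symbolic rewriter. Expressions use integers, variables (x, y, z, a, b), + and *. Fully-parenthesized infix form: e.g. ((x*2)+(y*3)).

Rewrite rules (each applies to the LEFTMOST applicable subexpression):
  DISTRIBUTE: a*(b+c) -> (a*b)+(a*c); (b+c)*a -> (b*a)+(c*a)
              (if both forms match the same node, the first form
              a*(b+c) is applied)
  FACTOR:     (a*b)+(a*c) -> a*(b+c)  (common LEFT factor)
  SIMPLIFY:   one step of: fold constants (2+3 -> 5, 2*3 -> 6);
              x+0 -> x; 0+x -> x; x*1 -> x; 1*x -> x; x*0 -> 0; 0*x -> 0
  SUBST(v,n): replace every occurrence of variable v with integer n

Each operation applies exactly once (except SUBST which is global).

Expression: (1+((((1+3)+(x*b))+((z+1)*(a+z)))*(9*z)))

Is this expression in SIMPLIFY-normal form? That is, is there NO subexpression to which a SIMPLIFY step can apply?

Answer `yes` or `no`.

Expression: (1+((((1+3)+(x*b))+((z+1)*(a+z)))*(9*z)))
Scanning for simplifiable subexpressions (pre-order)...
  at root: (1+((((1+3)+(x*b))+((z+1)*(a+z)))*(9*z))) (not simplifiable)
  at R: ((((1+3)+(x*b))+((z+1)*(a+z)))*(9*z)) (not simplifiable)
  at RL: (((1+3)+(x*b))+((z+1)*(a+z))) (not simplifiable)
  at RLL: ((1+3)+(x*b)) (not simplifiable)
  at RLLL: (1+3) (SIMPLIFIABLE)
  at RLLR: (x*b) (not simplifiable)
  at RLR: ((z+1)*(a+z)) (not simplifiable)
  at RLRL: (z+1) (not simplifiable)
  at RLRR: (a+z) (not simplifiable)
  at RR: (9*z) (not simplifiable)
Found simplifiable subexpr at path RLLL: (1+3)
One SIMPLIFY step would give: (1+(((4+(x*b))+((z+1)*(a+z)))*(9*z)))
-> NOT in normal form.

Answer: no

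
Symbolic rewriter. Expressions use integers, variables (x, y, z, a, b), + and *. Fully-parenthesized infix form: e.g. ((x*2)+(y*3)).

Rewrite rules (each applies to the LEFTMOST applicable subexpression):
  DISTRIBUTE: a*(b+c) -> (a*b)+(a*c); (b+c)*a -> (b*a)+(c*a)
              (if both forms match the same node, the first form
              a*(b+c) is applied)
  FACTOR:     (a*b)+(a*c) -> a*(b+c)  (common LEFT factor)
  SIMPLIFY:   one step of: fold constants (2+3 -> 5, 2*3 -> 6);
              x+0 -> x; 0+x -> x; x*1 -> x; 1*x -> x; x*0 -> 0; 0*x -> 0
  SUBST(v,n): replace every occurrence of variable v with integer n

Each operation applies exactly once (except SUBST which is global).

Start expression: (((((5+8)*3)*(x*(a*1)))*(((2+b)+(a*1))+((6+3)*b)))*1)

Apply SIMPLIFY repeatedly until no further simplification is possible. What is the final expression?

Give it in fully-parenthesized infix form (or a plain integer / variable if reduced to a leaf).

Start: (((((5+8)*3)*(x*(a*1)))*(((2+b)+(a*1))+((6+3)*b)))*1)
Step 1: at root: (((((5+8)*3)*(x*(a*1)))*(((2+b)+(a*1))+((6+3)*b)))*1) -> ((((5+8)*3)*(x*(a*1)))*(((2+b)+(a*1))+((6+3)*b))); overall: (((((5+8)*3)*(x*(a*1)))*(((2+b)+(a*1))+((6+3)*b)))*1) -> ((((5+8)*3)*(x*(a*1)))*(((2+b)+(a*1))+((6+3)*b)))
Step 2: at LLL: (5+8) -> 13; overall: ((((5+8)*3)*(x*(a*1)))*(((2+b)+(a*1))+((6+3)*b))) -> (((13*3)*(x*(a*1)))*(((2+b)+(a*1))+((6+3)*b)))
Step 3: at LL: (13*3) -> 39; overall: (((13*3)*(x*(a*1)))*(((2+b)+(a*1))+((6+3)*b))) -> ((39*(x*(a*1)))*(((2+b)+(a*1))+((6+3)*b)))
Step 4: at LRR: (a*1) -> a; overall: ((39*(x*(a*1)))*(((2+b)+(a*1))+((6+3)*b))) -> ((39*(x*a))*(((2+b)+(a*1))+((6+3)*b)))
Step 5: at RLR: (a*1) -> a; overall: ((39*(x*a))*(((2+b)+(a*1))+((6+3)*b))) -> ((39*(x*a))*(((2+b)+a)+((6+3)*b)))
Step 6: at RRL: (6+3) -> 9; overall: ((39*(x*a))*(((2+b)+a)+((6+3)*b))) -> ((39*(x*a))*(((2+b)+a)+(9*b)))
Fixed point: ((39*(x*a))*(((2+b)+a)+(9*b)))

Answer: ((39*(x*a))*(((2+b)+a)+(9*b)))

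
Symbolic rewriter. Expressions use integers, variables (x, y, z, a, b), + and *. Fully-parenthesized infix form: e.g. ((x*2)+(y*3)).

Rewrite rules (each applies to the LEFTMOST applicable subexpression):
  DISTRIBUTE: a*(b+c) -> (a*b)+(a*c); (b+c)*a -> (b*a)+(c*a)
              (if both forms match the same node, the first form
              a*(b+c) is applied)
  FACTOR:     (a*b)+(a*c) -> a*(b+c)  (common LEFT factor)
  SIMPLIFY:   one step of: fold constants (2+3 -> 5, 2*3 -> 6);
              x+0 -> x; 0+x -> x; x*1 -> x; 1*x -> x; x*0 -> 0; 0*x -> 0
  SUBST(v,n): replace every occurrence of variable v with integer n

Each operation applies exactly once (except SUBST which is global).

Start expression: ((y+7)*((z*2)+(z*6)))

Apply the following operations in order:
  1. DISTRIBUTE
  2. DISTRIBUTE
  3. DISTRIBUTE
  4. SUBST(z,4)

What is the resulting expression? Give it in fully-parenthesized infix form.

Start: ((y+7)*((z*2)+(z*6)))
Apply DISTRIBUTE at root (target: ((y+7)*((z*2)+(z*6)))): ((y+7)*((z*2)+(z*6))) -> (((y+7)*(z*2))+((y+7)*(z*6)))
Apply DISTRIBUTE at L (target: ((y+7)*(z*2))): (((y+7)*(z*2))+((y+7)*(z*6))) -> (((y*(z*2))+(7*(z*2)))+((y+7)*(z*6)))
Apply DISTRIBUTE at R (target: ((y+7)*(z*6))): (((y*(z*2))+(7*(z*2)))+((y+7)*(z*6))) -> (((y*(z*2))+(7*(z*2)))+((y*(z*6))+(7*(z*6))))
Apply SUBST(z,4): (((y*(z*2))+(7*(z*2)))+((y*(z*6))+(7*(z*6)))) -> (((y*(4*2))+(7*(4*2)))+((y*(4*6))+(7*(4*6))))

Answer: (((y*(4*2))+(7*(4*2)))+((y*(4*6))+(7*(4*6))))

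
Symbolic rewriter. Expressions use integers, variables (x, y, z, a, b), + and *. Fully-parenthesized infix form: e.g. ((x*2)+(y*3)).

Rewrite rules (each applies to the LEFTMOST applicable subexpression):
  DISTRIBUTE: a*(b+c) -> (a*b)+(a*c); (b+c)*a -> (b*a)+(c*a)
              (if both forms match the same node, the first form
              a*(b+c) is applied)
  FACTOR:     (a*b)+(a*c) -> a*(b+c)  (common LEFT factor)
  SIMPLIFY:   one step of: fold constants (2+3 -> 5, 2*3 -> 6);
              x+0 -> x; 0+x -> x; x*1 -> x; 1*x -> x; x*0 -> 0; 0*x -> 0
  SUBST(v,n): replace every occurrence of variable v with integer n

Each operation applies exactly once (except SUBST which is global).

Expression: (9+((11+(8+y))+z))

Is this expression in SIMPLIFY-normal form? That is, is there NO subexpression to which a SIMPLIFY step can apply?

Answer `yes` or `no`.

Answer: yes

Derivation:
Expression: (9+((11+(8+y))+z))
Scanning for simplifiable subexpressions (pre-order)...
  at root: (9+((11+(8+y))+z)) (not simplifiable)
  at R: ((11+(8+y))+z) (not simplifiable)
  at RL: (11+(8+y)) (not simplifiable)
  at RLR: (8+y) (not simplifiable)
Result: no simplifiable subexpression found -> normal form.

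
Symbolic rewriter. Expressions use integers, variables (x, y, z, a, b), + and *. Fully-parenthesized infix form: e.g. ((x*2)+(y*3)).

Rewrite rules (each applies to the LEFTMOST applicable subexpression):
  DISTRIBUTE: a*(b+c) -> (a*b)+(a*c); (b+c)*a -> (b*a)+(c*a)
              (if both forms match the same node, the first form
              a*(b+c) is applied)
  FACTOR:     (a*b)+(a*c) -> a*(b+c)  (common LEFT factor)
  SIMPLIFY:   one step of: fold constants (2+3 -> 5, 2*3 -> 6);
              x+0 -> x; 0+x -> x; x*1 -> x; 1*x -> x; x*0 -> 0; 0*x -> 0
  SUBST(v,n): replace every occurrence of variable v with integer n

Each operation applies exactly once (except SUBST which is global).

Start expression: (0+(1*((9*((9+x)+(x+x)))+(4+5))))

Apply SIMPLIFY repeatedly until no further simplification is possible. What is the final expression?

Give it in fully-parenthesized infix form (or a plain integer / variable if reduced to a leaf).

Answer: ((9*((9+x)+(x+x)))+9)

Derivation:
Start: (0+(1*((9*((9+x)+(x+x)))+(4+5))))
Step 1: at root: (0+(1*((9*((9+x)+(x+x)))+(4+5)))) -> (1*((9*((9+x)+(x+x)))+(4+5))); overall: (0+(1*((9*((9+x)+(x+x)))+(4+5)))) -> (1*((9*((9+x)+(x+x)))+(4+5)))
Step 2: at root: (1*((9*((9+x)+(x+x)))+(4+5))) -> ((9*((9+x)+(x+x)))+(4+5)); overall: (1*((9*((9+x)+(x+x)))+(4+5))) -> ((9*((9+x)+(x+x)))+(4+5))
Step 3: at R: (4+5) -> 9; overall: ((9*((9+x)+(x+x)))+(4+5)) -> ((9*((9+x)+(x+x)))+9)
Fixed point: ((9*((9+x)+(x+x)))+9)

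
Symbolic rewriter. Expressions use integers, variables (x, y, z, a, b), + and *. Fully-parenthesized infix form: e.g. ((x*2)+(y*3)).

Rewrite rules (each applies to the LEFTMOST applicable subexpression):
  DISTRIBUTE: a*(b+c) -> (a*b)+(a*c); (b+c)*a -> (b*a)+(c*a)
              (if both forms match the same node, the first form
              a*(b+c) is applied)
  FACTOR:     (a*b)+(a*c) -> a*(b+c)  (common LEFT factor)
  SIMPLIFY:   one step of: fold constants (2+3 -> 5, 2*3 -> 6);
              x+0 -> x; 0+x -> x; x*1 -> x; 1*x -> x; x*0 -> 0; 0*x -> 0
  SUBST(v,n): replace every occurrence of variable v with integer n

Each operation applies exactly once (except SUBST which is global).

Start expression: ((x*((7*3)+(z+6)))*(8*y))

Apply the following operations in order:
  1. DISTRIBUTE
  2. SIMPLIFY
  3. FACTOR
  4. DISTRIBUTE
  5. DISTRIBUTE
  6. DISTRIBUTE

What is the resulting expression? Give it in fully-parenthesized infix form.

Start: ((x*((7*3)+(z+6)))*(8*y))
Apply DISTRIBUTE at L (target: (x*((7*3)+(z+6)))): ((x*((7*3)+(z+6)))*(8*y)) -> (((x*(7*3))+(x*(z+6)))*(8*y))
Apply SIMPLIFY at LLR (target: (7*3)): (((x*(7*3))+(x*(z+6)))*(8*y)) -> (((x*21)+(x*(z+6)))*(8*y))
Apply FACTOR at L (target: ((x*21)+(x*(z+6)))): (((x*21)+(x*(z+6)))*(8*y)) -> ((x*(21+(z+6)))*(8*y))
Apply DISTRIBUTE at L (target: (x*(21+(z+6)))): ((x*(21+(z+6)))*(8*y)) -> (((x*21)+(x*(z+6)))*(8*y))
Apply DISTRIBUTE at root (target: (((x*21)+(x*(z+6)))*(8*y))): (((x*21)+(x*(z+6)))*(8*y)) -> (((x*21)*(8*y))+((x*(z+6))*(8*y)))
Apply DISTRIBUTE at RL (target: (x*(z+6))): (((x*21)*(8*y))+((x*(z+6))*(8*y))) -> (((x*21)*(8*y))+(((x*z)+(x*6))*(8*y)))

Answer: (((x*21)*(8*y))+(((x*z)+(x*6))*(8*y)))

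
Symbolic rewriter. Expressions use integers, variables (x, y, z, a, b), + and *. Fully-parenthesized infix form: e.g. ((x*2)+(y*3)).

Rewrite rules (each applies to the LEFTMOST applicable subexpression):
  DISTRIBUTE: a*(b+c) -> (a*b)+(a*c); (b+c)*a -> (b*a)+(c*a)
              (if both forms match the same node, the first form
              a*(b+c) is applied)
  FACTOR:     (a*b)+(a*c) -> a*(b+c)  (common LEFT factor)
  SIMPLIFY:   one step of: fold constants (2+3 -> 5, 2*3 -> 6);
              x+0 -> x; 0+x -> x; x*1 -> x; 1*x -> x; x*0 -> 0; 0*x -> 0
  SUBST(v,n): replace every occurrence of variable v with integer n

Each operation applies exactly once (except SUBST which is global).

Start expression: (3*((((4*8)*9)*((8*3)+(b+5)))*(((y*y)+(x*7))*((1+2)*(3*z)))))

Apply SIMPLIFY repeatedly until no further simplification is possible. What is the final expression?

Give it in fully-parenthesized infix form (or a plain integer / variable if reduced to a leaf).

Start: (3*((((4*8)*9)*((8*3)+(b+5)))*(((y*y)+(x*7))*((1+2)*(3*z)))))
Step 1: at RLLL: (4*8) -> 32; overall: (3*((((4*8)*9)*((8*3)+(b+5)))*(((y*y)+(x*7))*((1+2)*(3*z))))) -> (3*(((32*9)*((8*3)+(b+5)))*(((y*y)+(x*7))*((1+2)*(3*z)))))
Step 2: at RLL: (32*9) -> 288; overall: (3*(((32*9)*((8*3)+(b+5)))*(((y*y)+(x*7))*((1+2)*(3*z))))) -> (3*((288*((8*3)+(b+5)))*(((y*y)+(x*7))*((1+2)*(3*z)))))
Step 3: at RLRL: (8*3) -> 24; overall: (3*((288*((8*3)+(b+5)))*(((y*y)+(x*7))*((1+2)*(3*z))))) -> (3*((288*(24+(b+5)))*(((y*y)+(x*7))*((1+2)*(3*z)))))
Step 4: at RRRL: (1+2) -> 3; overall: (3*((288*(24+(b+5)))*(((y*y)+(x*7))*((1+2)*(3*z))))) -> (3*((288*(24+(b+5)))*(((y*y)+(x*7))*(3*(3*z)))))
Fixed point: (3*((288*(24+(b+5)))*(((y*y)+(x*7))*(3*(3*z)))))

Answer: (3*((288*(24+(b+5)))*(((y*y)+(x*7))*(3*(3*z)))))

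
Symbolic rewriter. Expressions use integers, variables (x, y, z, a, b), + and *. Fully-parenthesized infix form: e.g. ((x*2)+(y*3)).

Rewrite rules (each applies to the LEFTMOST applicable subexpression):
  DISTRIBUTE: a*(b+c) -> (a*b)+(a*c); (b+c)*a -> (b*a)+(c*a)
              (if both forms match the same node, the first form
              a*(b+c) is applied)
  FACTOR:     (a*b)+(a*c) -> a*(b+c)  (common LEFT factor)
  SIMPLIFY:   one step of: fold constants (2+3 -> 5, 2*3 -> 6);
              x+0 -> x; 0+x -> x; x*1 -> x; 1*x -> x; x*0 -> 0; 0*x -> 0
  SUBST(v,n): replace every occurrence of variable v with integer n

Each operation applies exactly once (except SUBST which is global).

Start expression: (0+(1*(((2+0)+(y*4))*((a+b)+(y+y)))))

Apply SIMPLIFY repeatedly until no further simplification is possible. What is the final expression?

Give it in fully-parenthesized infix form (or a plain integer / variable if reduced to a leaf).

Start: (0+(1*(((2+0)+(y*4))*((a+b)+(y+y)))))
Step 1: at root: (0+(1*(((2+0)+(y*4))*((a+b)+(y+y))))) -> (1*(((2+0)+(y*4))*((a+b)+(y+y)))); overall: (0+(1*(((2+0)+(y*4))*((a+b)+(y+y))))) -> (1*(((2+0)+(y*4))*((a+b)+(y+y))))
Step 2: at root: (1*(((2+0)+(y*4))*((a+b)+(y+y)))) -> (((2+0)+(y*4))*((a+b)+(y+y))); overall: (1*(((2+0)+(y*4))*((a+b)+(y+y)))) -> (((2+0)+(y*4))*((a+b)+(y+y)))
Step 3: at LL: (2+0) -> 2; overall: (((2+0)+(y*4))*((a+b)+(y+y))) -> ((2+(y*4))*((a+b)+(y+y)))
Fixed point: ((2+(y*4))*((a+b)+(y+y)))

Answer: ((2+(y*4))*((a+b)+(y+y)))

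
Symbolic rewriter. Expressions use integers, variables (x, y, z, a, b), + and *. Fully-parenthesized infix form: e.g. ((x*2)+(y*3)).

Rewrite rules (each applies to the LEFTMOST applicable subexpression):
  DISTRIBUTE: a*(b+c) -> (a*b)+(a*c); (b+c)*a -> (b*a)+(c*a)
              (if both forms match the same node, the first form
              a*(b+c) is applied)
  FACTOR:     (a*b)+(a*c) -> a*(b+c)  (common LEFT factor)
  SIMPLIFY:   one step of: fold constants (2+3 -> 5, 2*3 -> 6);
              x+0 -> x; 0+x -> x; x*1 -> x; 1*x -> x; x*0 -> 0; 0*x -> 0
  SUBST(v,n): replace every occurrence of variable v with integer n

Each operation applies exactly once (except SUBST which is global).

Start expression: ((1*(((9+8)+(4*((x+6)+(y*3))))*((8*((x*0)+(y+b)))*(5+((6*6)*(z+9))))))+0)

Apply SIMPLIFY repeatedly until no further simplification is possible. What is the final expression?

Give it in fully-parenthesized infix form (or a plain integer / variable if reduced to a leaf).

Start: ((1*(((9+8)+(4*((x+6)+(y*3))))*((8*((x*0)+(y+b)))*(5+((6*6)*(z+9))))))+0)
Step 1: at root: ((1*(((9+8)+(4*((x+6)+(y*3))))*((8*((x*0)+(y+b)))*(5+((6*6)*(z+9))))))+0) -> (1*(((9+8)+(4*((x+6)+(y*3))))*((8*((x*0)+(y+b)))*(5+((6*6)*(z+9)))))); overall: ((1*(((9+8)+(4*((x+6)+(y*3))))*((8*((x*0)+(y+b)))*(5+((6*6)*(z+9))))))+0) -> (1*(((9+8)+(4*((x+6)+(y*3))))*((8*((x*0)+(y+b)))*(5+((6*6)*(z+9))))))
Step 2: at root: (1*(((9+8)+(4*((x+6)+(y*3))))*((8*((x*0)+(y+b)))*(5+((6*6)*(z+9)))))) -> (((9+8)+(4*((x+6)+(y*3))))*((8*((x*0)+(y+b)))*(5+((6*6)*(z+9))))); overall: (1*(((9+8)+(4*((x+6)+(y*3))))*((8*((x*0)+(y+b)))*(5+((6*6)*(z+9)))))) -> (((9+8)+(4*((x+6)+(y*3))))*((8*((x*0)+(y+b)))*(5+((6*6)*(z+9)))))
Step 3: at LL: (9+8) -> 17; overall: (((9+8)+(4*((x+6)+(y*3))))*((8*((x*0)+(y+b)))*(5+((6*6)*(z+9))))) -> ((17+(4*((x+6)+(y*3))))*((8*((x*0)+(y+b)))*(5+((6*6)*(z+9)))))
Step 4: at RLRL: (x*0) -> 0; overall: ((17+(4*((x+6)+(y*3))))*((8*((x*0)+(y+b)))*(5+((6*6)*(z+9))))) -> ((17+(4*((x+6)+(y*3))))*((8*(0+(y+b)))*(5+((6*6)*(z+9)))))
Step 5: at RLR: (0+(y+b)) -> (y+b); overall: ((17+(4*((x+6)+(y*3))))*((8*(0+(y+b)))*(5+((6*6)*(z+9))))) -> ((17+(4*((x+6)+(y*3))))*((8*(y+b))*(5+((6*6)*(z+9)))))
Step 6: at RRRL: (6*6) -> 36; overall: ((17+(4*((x+6)+(y*3))))*((8*(y+b))*(5+((6*6)*(z+9))))) -> ((17+(4*((x+6)+(y*3))))*((8*(y+b))*(5+(36*(z+9)))))
Fixed point: ((17+(4*((x+6)+(y*3))))*((8*(y+b))*(5+(36*(z+9)))))

Answer: ((17+(4*((x+6)+(y*3))))*((8*(y+b))*(5+(36*(z+9)))))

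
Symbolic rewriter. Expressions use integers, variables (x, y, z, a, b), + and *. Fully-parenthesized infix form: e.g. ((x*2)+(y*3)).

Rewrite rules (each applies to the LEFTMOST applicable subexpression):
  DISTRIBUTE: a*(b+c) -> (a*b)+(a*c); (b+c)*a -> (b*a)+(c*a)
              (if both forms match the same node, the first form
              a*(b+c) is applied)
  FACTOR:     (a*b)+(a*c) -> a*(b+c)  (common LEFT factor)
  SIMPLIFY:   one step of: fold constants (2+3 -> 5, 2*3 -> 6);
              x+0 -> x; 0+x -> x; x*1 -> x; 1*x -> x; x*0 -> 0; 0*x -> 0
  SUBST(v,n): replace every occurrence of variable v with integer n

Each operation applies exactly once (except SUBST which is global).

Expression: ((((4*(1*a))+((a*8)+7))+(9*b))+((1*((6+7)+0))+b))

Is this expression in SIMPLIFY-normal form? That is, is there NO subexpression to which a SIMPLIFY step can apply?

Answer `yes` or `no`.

Expression: ((((4*(1*a))+((a*8)+7))+(9*b))+((1*((6+7)+0))+b))
Scanning for simplifiable subexpressions (pre-order)...
  at root: ((((4*(1*a))+((a*8)+7))+(9*b))+((1*((6+7)+0))+b)) (not simplifiable)
  at L: (((4*(1*a))+((a*8)+7))+(9*b)) (not simplifiable)
  at LL: ((4*(1*a))+((a*8)+7)) (not simplifiable)
  at LLL: (4*(1*a)) (not simplifiable)
  at LLLR: (1*a) (SIMPLIFIABLE)
  at LLR: ((a*8)+7) (not simplifiable)
  at LLRL: (a*8) (not simplifiable)
  at LR: (9*b) (not simplifiable)
  at R: ((1*((6+7)+0))+b) (not simplifiable)
  at RL: (1*((6+7)+0)) (SIMPLIFIABLE)
  at RLR: ((6+7)+0) (SIMPLIFIABLE)
  at RLRL: (6+7) (SIMPLIFIABLE)
Found simplifiable subexpr at path LLLR: (1*a)
One SIMPLIFY step would give: ((((4*a)+((a*8)+7))+(9*b))+((1*((6+7)+0))+b))
-> NOT in normal form.

Answer: no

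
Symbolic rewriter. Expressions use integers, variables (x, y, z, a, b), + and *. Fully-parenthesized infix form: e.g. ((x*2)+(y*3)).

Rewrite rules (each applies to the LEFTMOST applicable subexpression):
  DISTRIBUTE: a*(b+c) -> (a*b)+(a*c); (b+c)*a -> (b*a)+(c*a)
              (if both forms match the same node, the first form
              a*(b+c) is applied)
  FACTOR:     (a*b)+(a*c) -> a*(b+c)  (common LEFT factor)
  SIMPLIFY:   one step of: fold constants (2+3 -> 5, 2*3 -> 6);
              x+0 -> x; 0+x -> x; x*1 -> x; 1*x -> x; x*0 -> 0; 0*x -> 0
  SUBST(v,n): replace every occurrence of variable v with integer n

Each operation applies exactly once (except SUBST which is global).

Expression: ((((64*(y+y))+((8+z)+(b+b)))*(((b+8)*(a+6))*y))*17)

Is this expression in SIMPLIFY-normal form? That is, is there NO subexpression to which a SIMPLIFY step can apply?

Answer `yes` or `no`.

Expression: ((((64*(y+y))+((8+z)+(b+b)))*(((b+8)*(a+6))*y))*17)
Scanning for simplifiable subexpressions (pre-order)...
  at root: ((((64*(y+y))+((8+z)+(b+b)))*(((b+8)*(a+6))*y))*17) (not simplifiable)
  at L: (((64*(y+y))+((8+z)+(b+b)))*(((b+8)*(a+6))*y)) (not simplifiable)
  at LL: ((64*(y+y))+((8+z)+(b+b))) (not simplifiable)
  at LLL: (64*(y+y)) (not simplifiable)
  at LLLR: (y+y) (not simplifiable)
  at LLR: ((8+z)+(b+b)) (not simplifiable)
  at LLRL: (8+z) (not simplifiable)
  at LLRR: (b+b) (not simplifiable)
  at LR: (((b+8)*(a+6))*y) (not simplifiable)
  at LRL: ((b+8)*(a+6)) (not simplifiable)
  at LRLL: (b+8) (not simplifiable)
  at LRLR: (a+6) (not simplifiable)
Result: no simplifiable subexpression found -> normal form.

Answer: yes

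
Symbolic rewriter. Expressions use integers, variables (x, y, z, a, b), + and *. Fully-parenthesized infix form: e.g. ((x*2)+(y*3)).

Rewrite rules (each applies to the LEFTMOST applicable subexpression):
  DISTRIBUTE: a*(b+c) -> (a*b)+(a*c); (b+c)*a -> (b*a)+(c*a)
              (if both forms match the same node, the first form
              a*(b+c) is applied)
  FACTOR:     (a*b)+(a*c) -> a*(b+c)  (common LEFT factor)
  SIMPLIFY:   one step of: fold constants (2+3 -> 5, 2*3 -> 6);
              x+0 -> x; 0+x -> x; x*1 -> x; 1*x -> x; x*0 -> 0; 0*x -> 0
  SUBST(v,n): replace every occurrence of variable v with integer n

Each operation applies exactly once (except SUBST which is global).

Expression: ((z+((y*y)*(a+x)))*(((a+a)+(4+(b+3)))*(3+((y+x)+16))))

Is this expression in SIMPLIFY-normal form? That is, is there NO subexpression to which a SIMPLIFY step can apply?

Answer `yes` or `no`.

Answer: yes

Derivation:
Expression: ((z+((y*y)*(a+x)))*(((a+a)+(4+(b+3)))*(3+((y+x)+16))))
Scanning for simplifiable subexpressions (pre-order)...
  at root: ((z+((y*y)*(a+x)))*(((a+a)+(4+(b+3)))*(3+((y+x)+16)))) (not simplifiable)
  at L: (z+((y*y)*(a+x))) (not simplifiable)
  at LR: ((y*y)*(a+x)) (not simplifiable)
  at LRL: (y*y) (not simplifiable)
  at LRR: (a+x) (not simplifiable)
  at R: (((a+a)+(4+(b+3)))*(3+((y+x)+16))) (not simplifiable)
  at RL: ((a+a)+(4+(b+3))) (not simplifiable)
  at RLL: (a+a) (not simplifiable)
  at RLR: (4+(b+3)) (not simplifiable)
  at RLRR: (b+3) (not simplifiable)
  at RR: (3+((y+x)+16)) (not simplifiable)
  at RRR: ((y+x)+16) (not simplifiable)
  at RRRL: (y+x) (not simplifiable)
Result: no simplifiable subexpression found -> normal form.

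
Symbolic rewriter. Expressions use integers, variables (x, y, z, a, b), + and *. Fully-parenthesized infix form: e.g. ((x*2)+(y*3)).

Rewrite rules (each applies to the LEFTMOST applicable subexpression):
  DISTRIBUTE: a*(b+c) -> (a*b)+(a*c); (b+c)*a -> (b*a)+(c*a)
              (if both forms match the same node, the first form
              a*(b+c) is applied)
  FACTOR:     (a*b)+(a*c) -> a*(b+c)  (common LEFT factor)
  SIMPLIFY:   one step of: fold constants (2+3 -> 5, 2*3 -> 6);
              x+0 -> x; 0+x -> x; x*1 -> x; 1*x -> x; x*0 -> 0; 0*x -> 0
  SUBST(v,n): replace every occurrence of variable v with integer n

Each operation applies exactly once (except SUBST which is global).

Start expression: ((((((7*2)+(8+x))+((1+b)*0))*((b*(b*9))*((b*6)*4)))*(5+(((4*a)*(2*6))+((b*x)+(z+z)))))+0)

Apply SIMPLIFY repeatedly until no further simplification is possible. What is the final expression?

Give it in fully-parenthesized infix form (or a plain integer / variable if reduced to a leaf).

Answer: (((14+(8+x))*((b*(b*9))*((b*6)*4)))*(5+(((4*a)*12)+((b*x)+(z+z)))))

Derivation:
Start: ((((((7*2)+(8+x))+((1+b)*0))*((b*(b*9))*((b*6)*4)))*(5+(((4*a)*(2*6))+((b*x)+(z+z)))))+0)
Step 1: at root: ((((((7*2)+(8+x))+((1+b)*0))*((b*(b*9))*((b*6)*4)))*(5+(((4*a)*(2*6))+((b*x)+(z+z)))))+0) -> (((((7*2)+(8+x))+((1+b)*0))*((b*(b*9))*((b*6)*4)))*(5+(((4*a)*(2*6))+((b*x)+(z+z))))); overall: ((((((7*2)+(8+x))+((1+b)*0))*((b*(b*9))*((b*6)*4)))*(5+(((4*a)*(2*6))+((b*x)+(z+z)))))+0) -> (((((7*2)+(8+x))+((1+b)*0))*((b*(b*9))*((b*6)*4)))*(5+(((4*a)*(2*6))+((b*x)+(z+z)))))
Step 2: at LLLL: (7*2) -> 14; overall: (((((7*2)+(8+x))+((1+b)*0))*((b*(b*9))*((b*6)*4)))*(5+(((4*a)*(2*6))+((b*x)+(z+z))))) -> ((((14+(8+x))+((1+b)*0))*((b*(b*9))*((b*6)*4)))*(5+(((4*a)*(2*6))+((b*x)+(z+z)))))
Step 3: at LLR: ((1+b)*0) -> 0; overall: ((((14+(8+x))+((1+b)*0))*((b*(b*9))*((b*6)*4)))*(5+(((4*a)*(2*6))+((b*x)+(z+z))))) -> ((((14+(8+x))+0)*((b*(b*9))*((b*6)*4)))*(5+(((4*a)*(2*6))+((b*x)+(z+z)))))
Step 4: at LL: ((14+(8+x))+0) -> (14+(8+x)); overall: ((((14+(8+x))+0)*((b*(b*9))*((b*6)*4)))*(5+(((4*a)*(2*6))+((b*x)+(z+z))))) -> (((14+(8+x))*((b*(b*9))*((b*6)*4)))*(5+(((4*a)*(2*6))+((b*x)+(z+z)))))
Step 5: at RRLR: (2*6) -> 12; overall: (((14+(8+x))*((b*(b*9))*((b*6)*4)))*(5+(((4*a)*(2*6))+((b*x)+(z+z))))) -> (((14+(8+x))*((b*(b*9))*((b*6)*4)))*(5+(((4*a)*12)+((b*x)+(z+z)))))
Fixed point: (((14+(8+x))*((b*(b*9))*((b*6)*4)))*(5+(((4*a)*12)+((b*x)+(z+z)))))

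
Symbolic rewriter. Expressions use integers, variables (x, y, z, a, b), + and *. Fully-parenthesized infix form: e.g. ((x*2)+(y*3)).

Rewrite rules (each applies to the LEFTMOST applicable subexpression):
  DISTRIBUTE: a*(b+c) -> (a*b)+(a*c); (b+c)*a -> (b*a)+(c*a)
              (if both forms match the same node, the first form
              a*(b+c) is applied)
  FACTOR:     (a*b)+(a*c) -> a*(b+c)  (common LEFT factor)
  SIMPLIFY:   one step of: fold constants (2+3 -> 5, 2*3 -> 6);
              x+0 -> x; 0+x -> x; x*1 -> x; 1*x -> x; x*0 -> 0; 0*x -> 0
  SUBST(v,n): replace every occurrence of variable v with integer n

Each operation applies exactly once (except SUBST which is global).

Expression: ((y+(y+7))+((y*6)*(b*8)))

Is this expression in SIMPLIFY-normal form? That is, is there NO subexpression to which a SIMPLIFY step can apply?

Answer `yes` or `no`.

Answer: yes

Derivation:
Expression: ((y+(y+7))+((y*6)*(b*8)))
Scanning for simplifiable subexpressions (pre-order)...
  at root: ((y+(y+7))+((y*6)*(b*8))) (not simplifiable)
  at L: (y+(y+7)) (not simplifiable)
  at LR: (y+7) (not simplifiable)
  at R: ((y*6)*(b*8)) (not simplifiable)
  at RL: (y*6) (not simplifiable)
  at RR: (b*8) (not simplifiable)
Result: no simplifiable subexpression found -> normal form.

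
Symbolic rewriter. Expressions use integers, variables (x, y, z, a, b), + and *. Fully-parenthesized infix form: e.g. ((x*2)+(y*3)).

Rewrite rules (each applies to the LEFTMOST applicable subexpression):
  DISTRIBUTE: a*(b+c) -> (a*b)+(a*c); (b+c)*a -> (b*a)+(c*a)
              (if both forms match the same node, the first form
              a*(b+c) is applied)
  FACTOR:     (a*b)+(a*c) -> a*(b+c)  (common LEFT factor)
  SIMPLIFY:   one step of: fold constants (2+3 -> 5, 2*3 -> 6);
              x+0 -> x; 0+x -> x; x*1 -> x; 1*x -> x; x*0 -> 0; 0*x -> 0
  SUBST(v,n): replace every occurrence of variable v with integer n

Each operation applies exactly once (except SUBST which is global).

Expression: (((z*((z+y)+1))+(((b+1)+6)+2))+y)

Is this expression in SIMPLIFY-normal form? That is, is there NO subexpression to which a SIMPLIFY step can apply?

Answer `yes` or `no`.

Expression: (((z*((z+y)+1))+(((b+1)+6)+2))+y)
Scanning for simplifiable subexpressions (pre-order)...
  at root: (((z*((z+y)+1))+(((b+1)+6)+2))+y) (not simplifiable)
  at L: ((z*((z+y)+1))+(((b+1)+6)+2)) (not simplifiable)
  at LL: (z*((z+y)+1)) (not simplifiable)
  at LLR: ((z+y)+1) (not simplifiable)
  at LLRL: (z+y) (not simplifiable)
  at LR: (((b+1)+6)+2) (not simplifiable)
  at LRL: ((b+1)+6) (not simplifiable)
  at LRLL: (b+1) (not simplifiable)
Result: no simplifiable subexpression found -> normal form.

Answer: yes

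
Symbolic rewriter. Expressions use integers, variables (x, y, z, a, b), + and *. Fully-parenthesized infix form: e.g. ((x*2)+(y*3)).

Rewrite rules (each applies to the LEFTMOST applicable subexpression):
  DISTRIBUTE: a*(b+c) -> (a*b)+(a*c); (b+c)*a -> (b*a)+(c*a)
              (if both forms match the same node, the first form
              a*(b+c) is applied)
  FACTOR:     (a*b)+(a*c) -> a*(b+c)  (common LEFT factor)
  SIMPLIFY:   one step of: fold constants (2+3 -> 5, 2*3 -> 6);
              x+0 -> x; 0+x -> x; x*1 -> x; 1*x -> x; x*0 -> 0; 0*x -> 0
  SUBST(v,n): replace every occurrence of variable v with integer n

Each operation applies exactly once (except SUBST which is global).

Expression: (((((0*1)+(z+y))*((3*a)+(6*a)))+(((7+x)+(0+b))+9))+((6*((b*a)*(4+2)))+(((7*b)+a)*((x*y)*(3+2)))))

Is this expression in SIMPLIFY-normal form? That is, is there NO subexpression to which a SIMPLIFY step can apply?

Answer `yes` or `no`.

Expression: (((((0*1)+(z+y))*((3*a)+(6*a)))+(((7+x)+(0+b))+9))+((6*((b*a)*(4+2)))+(((7*b)+a)*((x*y)*(3+2)))))
Scanning for simplifiable subexpressions (pre-order)...
  at root: (((((0*1)+(z+y))*((3*a)+(6*a)))+(((7+x)+(0+b))+9))+((6*((b*a)*(4+2)))+(((7*b)+a)*((x*y)*(3+2))))) (not simplifiable)
  at L: ((((0*1)+(z+y))*((3*a)+(6*a)))+(((7+x)+(0+b))+9)) (not simplifiable)
  at LL: (((0*1)+(z+y))*((3*a)+(6*a))) (not simplifiable)
  at LLL: ((0*1)+(z+y)) (not simplifiable)
  at LLLL: (0*1) (SIMPLIFIABLE)
  at LLLR: (z+y) (not simplifiable)
  at LLR: ((3*a)+(6*a)) (not simplifiable)
  at LLRL: (3*a) (not simplifiable)
  at LLRR: (6*a) (not simplifiable)
  at LR: (((7+x)+(0+b))+9) (not simplifiable)
  at LRL: ((7+x)+(0+b)) (not simplifiable)
  at LRLL: (7+x) (not simplifiable)
  at LRLR: (0+b) (SIMPLIFIABLE)
  at R: ((6*((b*a)*(4+2)))+(((7*b)+a)*((x*y)*(3+2)))) (not simplifiable)
  at RL: (6*((b*a)*(4+2))) (not simplifiable)
  at RLR: ((b*a)*(4+2)) (not simplifiable)
  at RLRL: (b*a) (not simplifiable)
  at RLRR: (4+2) (SIMPLIFIABLE)
  at RR: (((7*b)+a)*((x*y)*(3+2))) (not simplifiable)
  at RRL: ((7*b)+a) (not simplifiable)
  at RRLL: (7*b) (not simplifiable)
  at RRR: ((x*y)*(3+2)) (not simplifiable)
  at RRRL: (x*y) (not simplifiable)
  at RRRR: (3+2) (SIMPLIFIABLE)
Found simplifiable subexpr at path LLLL: (0*1)
One SIMPLIFY step would give: ((((0+(z+y))*((3*a)+(6*a)))+(((7+x)+(0+b))+9))+((6*((b*a)*(4+2)))+(((7*b)+a)*((x*y)*(3+2)))))
-> NOT in normal form.

Answer: no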